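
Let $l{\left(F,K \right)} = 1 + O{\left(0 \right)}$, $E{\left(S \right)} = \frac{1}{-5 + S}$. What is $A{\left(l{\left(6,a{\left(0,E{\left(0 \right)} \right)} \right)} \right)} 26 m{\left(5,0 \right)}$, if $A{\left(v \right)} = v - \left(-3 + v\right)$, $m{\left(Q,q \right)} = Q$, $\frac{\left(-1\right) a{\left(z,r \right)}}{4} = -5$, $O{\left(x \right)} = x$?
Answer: $390$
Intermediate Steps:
$a{\left(z,r \right)} = 20$ ($a{\left(z,r \right)} = \left(-4\right) \left(-5\right) = 20$)
$l{\left(F,K \right)} = 1$ ($l{\left(F,K \right)} = 1 + 0 = 1$)
$A{\left(v \right)} = 3$
$A{\left(l{\left(6,a{\left(0,E{\left(0 \right)} \right)} \right)} \right)} 26 m{\left(5,0 \right)} = 3 \cdot 26 \cdot 5 = 78 \cdot 5 = 390$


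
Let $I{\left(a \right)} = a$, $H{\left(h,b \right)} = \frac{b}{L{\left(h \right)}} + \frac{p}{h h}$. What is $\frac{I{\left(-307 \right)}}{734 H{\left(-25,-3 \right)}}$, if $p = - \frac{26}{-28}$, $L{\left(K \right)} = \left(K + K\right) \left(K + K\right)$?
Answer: $- \frac{537250}{367} \approx -1463.9$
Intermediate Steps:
$L{\left(K \right)} = 4 K^{2}$ ($L{\left(K \right)} = 2 K 2 K = 4 K^{2}$)
$p = \frac{13}{14}$ ($p = \left(-26\right) \left(- \frac{1}{28}\right) = \frac{13}{14} \approx 0.92857$)
$H{\left(h,b \right)} = \frac{13}{14 h^{2}} + \frac{b}{4 h^{2}}$ ($H{\left(h,b \right)} = \frac{b}{4 h^{2}} + \frac{13}{14 h h} = b \frac{1}{4 h^{2}} + \frac{13}{14 h^{2}} = \frac{b}{4 h^{2}} + \frac{13}{14 h^{2}} = \frac{13}{14 h^{2}} + \frac{b}{4 h^{2}}$)
$\frac{I{\left(-307 \right)}}{734 H{\left(-25,-3 \right)}} = - \frac{307}{734 \frac{26 + 7 \left(-3\right)}{28 \cdot 625}} = - \frac{307}{734 \cdot \frac{1}{28} \cdot \frac{1}{625} \left(26 - 21\right)} = - \frac{307}{734 \cdot \frac{1}{28} \cdot \frac{1}{625} \cdot 5} = - \frac{307}{734 \cdot \frac{1}{3500}} = - \frac{307}{\frac{367}{1750}} = \left(-307\right) \frac{1750}{367} = - \frac{537250}{367}$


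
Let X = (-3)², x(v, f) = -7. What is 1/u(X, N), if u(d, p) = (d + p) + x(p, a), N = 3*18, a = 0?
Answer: 1/56 ≈ 0.017857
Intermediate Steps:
X = 9
N = 54
u(d, p) = -7 + d + p (u(d, p) = (d + p) - 7 = -7 + d + p)
1/u(X, N) = 1/(-7 + 9 + 54) = 1/56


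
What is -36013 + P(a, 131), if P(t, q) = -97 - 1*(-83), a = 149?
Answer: -36027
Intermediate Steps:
P(t, q) = -14 (P(t, q) = -97 + 83 = -14)
-36013 + P(a, 131) = -36013 - 14 = -36027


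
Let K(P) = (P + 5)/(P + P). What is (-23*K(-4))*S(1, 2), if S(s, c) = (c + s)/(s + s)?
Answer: 69/16 ≈ 4.3125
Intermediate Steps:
S(s, c) = (c + s)/(2*s) (S(s, c) = (c + s)/((2*s)) = (c + s)*(1/(2*s)) = (c + s)/(2*s))
K(P) = (5 + P)/(2*P) (K(P) = (5 + P)/((2*P)) = (5 + P)*(1/(2*P)) = (5 + P)/(2*P))
(-23*K(-4))*S(1, 2) = (-23*(5 - 4)/(2*(-4)))*((½)*(2 + 1)/1) = (-23*(-1)/(2*4))*((½)*1*3) = -23*(-⅛)*(3/2) = (23/8)*(3/2) = 69/16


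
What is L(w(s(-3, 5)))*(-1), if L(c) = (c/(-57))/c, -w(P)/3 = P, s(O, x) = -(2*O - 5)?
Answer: 1/57 ≈ 0.017544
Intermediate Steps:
s(O, x) = 5 - 2*O (s(O, x) = -(-5 + 2*O) = 5 - 2*O)
w(P) = -3*P
L(c) = -1/57 (L(c) = (c*(-1/57))/c = (-c/57)/c = -1/57)
L(w(s(-3, 5)))*(-1) = -1/57*(-1) = 1/57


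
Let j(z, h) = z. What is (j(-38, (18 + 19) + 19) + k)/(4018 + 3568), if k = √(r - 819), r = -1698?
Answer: -19/3793 + I*√2517/7586 ≈ -0.0050092 + 0.0066135*I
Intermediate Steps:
k = I*√2517 (k = √(-1698 - 819) = √(-2517) = I*√2517 ≈ 50.17*I)
(j(-38, (18 + 19) + 19) + k)/(4018 + 3568) = (-38 + I*√2517)/(4018 + 3568) = (-38 + I*√2517)/7586 = (-38 + I*√2517)*(1/7586) = -19/3793 + I*√2517/7586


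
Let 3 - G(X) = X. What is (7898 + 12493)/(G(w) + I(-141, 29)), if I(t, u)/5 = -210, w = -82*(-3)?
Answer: -6797/431 ≈ -15.770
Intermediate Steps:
w = 246
I(t, u) = -1050 (I(t, u) = 5*(-210) = -1050)
G(X) = 3 - X
(7898 + 12493)/(G(w) + I(-141, 29)) = (7898 + 12493)/((3 - 1*246) - 1050) = 20391/((3 - 246) - 1050) = 20391/(-243 - 1050) = 20391/(-1293) = 20391*(-1/1293) = -6797/431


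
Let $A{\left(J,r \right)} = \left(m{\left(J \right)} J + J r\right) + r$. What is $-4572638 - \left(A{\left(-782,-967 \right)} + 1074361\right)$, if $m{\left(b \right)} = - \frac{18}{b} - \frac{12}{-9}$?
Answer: $- \frac{19203496}{3} \approx -6.4012 \cdot 10^{6}$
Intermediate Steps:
$m{\left(b \right)} = \frac{4}{3} - \frac{18}{b}$ ($m{\left(b \right)} = - \frac{18}{b} - - \frac{4}{3} = - \frac{18}{b} + \frac{4}{3} = \frac{4}{3} - \frac{18}{b}$)
$A{\left(J,r \right)} = r + J r + J \left(\frac{4}{3} - \frac{18}{J}\right)$ ($A{\left(J,r \right)} = \left(\left(\frac{4}{3} - \frac{18}{J}\right) J + J r\right) + r = \left(J \left(\frac{4}{3} - \frac{18}{J}\right) + J r\right) + r = \left(J r + J \left(\frac{4}{3} - \frac{18}{J}\right)\right) + r = r + J r + J \left(\frac{4}{3} - \frac{18}{J}\right)$)
$-4572638 - \left(A{\left(-782,-967 \right)} + 1074361\right) = -4572638 - \left(\left(-18 - 967 + \frac{4}{3} \left(-782\right) - -756194\right) + 1074361\right) = -4572638 - \left(\left(-18 - 967 - \frac{3128}{3} + 756194\right) + 1074361\right) = -4572638 - \left(\frac{2262499}{3} + 1074361\right) = -4572638 - \frac{5485582}{3} = - \frac{19203496}{3}$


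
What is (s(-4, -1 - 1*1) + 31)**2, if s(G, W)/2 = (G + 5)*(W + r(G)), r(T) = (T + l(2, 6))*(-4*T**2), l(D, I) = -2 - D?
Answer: 1104601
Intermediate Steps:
r(T) = -4*T**2*(-4 + T) (r(T) = (T + (-2 - 1*2))*(-4*T**2) = (T + (-2 - 2))*(-4*T**2) = (T - 4)*(-4*T**2) = (-4 + T)*(-4*T**2) = -4*T**2*(-4 + T))
s(G, W) = 2*(5 + G)*(W + 4*G**2*(4 - G)) (s(G, W) = 2*((G + 5)*(W + 4*G**2*(4 - G))) = 2*((5 + G)*(W + 4*G**2*(4 - G))) = 2*(5 + G)*(W + 4*G**2*(4 - G)))
(s(-4, -1 - 1*1) + 31)**2 = ((-8*(-4)**3 - 8*(-4)**4 + 10*(-1 - 1*1) + 160*(-4)**2 + 2*(-4)*(-1 - 1*1)) + 31)**2 = ((-8*(-64) - 8*256 + 10*(-1 - 1) + 160*16 + 2*(-4)*(-1 - 1)) + 31)**2 = ((512 - 2048 + 10*(-2) + 2560 + 2*(-4)*(-2)) + 31)**2 = ((512 - 2048 - 20 + 2560 + 16) + 31)**2 = (1020 + 31)**2 = 1051**2 = 1104601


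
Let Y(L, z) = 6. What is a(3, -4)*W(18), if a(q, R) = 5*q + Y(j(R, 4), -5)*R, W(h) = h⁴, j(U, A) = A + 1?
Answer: -944784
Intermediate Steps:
j(U, A) = 1 + A
a(q, R) = 5*q + 6*R
a(3, -4)*W(18) = (5*3 + 6*(-4))*18⁴ = (15 - 24)*104976 = -9*104976 = -944784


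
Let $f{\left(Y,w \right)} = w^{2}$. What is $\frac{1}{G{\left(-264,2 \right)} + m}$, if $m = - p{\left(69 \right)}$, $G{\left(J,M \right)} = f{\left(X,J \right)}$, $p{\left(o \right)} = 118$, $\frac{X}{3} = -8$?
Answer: $\frac{1}{69578} \approx 1.4372 \cdot 10^{-5}$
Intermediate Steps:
$X = -24$ ($X = 3 \left(-8\right) = -24$)
$G{\left(J,M \right)} = J^{2}$
$m = -118$ ($m = \left(-1\right) 118 = -118$)
$\frac{1}{G{\left(-264,2 \right)} + m} = \frac{1}{\left(-264\right)^{2} - 118} = \frac{1}{69696 - 118} = \frac{1}{69578}$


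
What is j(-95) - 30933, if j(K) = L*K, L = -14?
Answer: -29603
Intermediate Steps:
j(K) = -14*K
j(-95) - 30933 = -14*(-95) - 30933 = 1330 - 30933 = -29603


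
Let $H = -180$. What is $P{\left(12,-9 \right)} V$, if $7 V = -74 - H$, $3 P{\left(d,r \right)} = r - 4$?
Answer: $- \frac{1378}{21} \approx -65.619$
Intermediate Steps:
$P{\left(d,r \right)} = - \frac{4}{3} + \frac{r}{3}$ ($P{\left(d,r \right)} = \frac{r - 4}{3} = \frac{-4 + r}{3} = - \frac{4}{3} + \frac{r}{3}$)
$V = \frac{106}{7}$ ($V = \frac{-74 - -180}{7} = \frac{-74 + 180}{7} = \frac{1}{7} \cdot 106 = \frac{106}{7} \approx 15.143$)
$P{\left(12,-9 \right)} V = \left(- \frac{4}{3} + \frac{1}{3} \left(-9\right)\right) \frac{106}{7} = \left(- \frac{4}{3} - 3\right) \frac{106}{7} = \left(- \frac{13}{3}\right) \frac{106}{7} = - \frac{1378}{21}$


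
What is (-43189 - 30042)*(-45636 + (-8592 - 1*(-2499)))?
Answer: 3788166399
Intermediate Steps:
(-43189 - 30042)*(-45636 + (-8592 - 1*(-2499))) = -73231*(-45636 + (-8592 + 2499)) = -73231*(-45636 - 6093) = -73231*(-51729) = 3788166399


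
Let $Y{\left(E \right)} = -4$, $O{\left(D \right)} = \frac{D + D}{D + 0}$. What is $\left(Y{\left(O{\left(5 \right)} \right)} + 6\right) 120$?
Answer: $240$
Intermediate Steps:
$O{\left(D \right)} = 2$ ($O{\left(D \right)} = \frac{2 D}{D} = 2$)
$\left(Y{\left(O{\left(5 \right)} \right)} + 6\right) 120 = \left(-4 + 6\right) 120 = 2 \cdot 120 = 240$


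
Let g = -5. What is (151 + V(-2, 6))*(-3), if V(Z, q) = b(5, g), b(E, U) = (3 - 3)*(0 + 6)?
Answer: -453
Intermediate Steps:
b(E, U) = 0 (b(E, U) = 0*6 = 0)
V(Z, q) = 0
(151 + V(-2, 6))*(-3) = (151 + 0)*(-3) = 151*(-3) = -453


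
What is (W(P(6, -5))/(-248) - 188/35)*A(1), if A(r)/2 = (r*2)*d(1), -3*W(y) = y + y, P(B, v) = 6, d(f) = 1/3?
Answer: -23242/3255 ≈ -7.1404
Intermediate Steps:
d(f) = 1/3
W(y) = -2*y/3 (W(y) = -(y + y)/3 = -2*y/3)
A(r) = 4*r/3 (A(r) = 2*((r*2)*(1/3)) = 2*((2*r)*(1/3)) = 2*(2*r/3) = 4*r/3)
(W(P(6, -5))/(-248) - 188/35)*A(1) = (-2/3*6/(-248) - 188/35)*((4/3)*1) = (-4*(-1/248) - 188*1/35)*(4/3) = (1/62 - 188/35)*(4/3) = -11621/2170*4/3 = -23242/3255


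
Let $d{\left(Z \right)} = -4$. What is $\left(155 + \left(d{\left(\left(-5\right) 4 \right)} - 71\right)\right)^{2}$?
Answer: $6400$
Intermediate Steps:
$\left(155 + \left(d{\left(\left(-5\right) 4 \right)} - 71\right)\right)^{2} = \left(155 - 75\right)^{2} = 80^{2} = 6400$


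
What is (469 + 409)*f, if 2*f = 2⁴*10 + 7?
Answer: 73313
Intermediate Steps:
f = 167/2 (f = (2⁴*10 + 7)/2 = (16*10 + 7)/2 = (160 + 7)/2 = (½)*167 = 167/2 ≈ 83.500)
(469 + 409)*f = (469 + 409)*(167/2) = 878*(167/2) = 73313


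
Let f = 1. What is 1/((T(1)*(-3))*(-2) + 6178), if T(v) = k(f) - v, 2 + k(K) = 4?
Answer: 1/6184 ≈ 0.00016171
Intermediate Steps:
k(K) = 2 (k(K) = -2 + 4 = 2)
T(v) = 2 - v
1/((T(1)*(-3))*(-2) + 6178) = 1/(((2 - 1*1)*(-3))*(-2) + 6178) = 1/(((2 - 1)*(-3))*(-2) + 6178) = 1/((1*(-3))*(-2) + 6178) = 1/(-3*(-2) + 6178) = 1/(6 + 6178) = 1/6184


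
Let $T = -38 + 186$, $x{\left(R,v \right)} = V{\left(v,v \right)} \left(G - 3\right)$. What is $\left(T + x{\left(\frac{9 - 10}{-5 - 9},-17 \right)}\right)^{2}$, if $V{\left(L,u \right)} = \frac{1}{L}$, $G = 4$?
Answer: $\frac{6325225}{289} \approx 21887.0$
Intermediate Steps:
$x{\left(R,v \right)} = \frac{1}{v}$ ($x{\left(R,v \right)} = \frac{4 - 3}{v} = \frac{1}{v} 1 = \frac{1}{v}$)
$T = 148$
$\left(T + x{\left(\frac{9 - 10}{-5 - 9},-17 \right)}\right)^{2} = \left(148 + \frac{1}{-17}\right)^{2} = \left(148 - \frac{1}{17}\right)^{2} = \left(\frac{2515}{17}\right)^{2} = \frac{6325225}{289}$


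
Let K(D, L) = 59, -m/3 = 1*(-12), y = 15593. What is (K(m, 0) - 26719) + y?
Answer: -11067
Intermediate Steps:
m = 36 (m = -3*(-12) = 36)
(K(m, 0) - 26719) + y = (59 - 26719) + 15593 = -26660 + 15593 = -11067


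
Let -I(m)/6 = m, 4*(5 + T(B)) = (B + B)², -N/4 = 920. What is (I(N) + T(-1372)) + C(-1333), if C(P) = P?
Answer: 1903126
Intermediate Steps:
N = -3680 (N = -4*920 = -3680)
T(B) = -5 + B² (T(B) = -5 + (B + B)²/4 = -5 + (2*B)²/4 = -5 + (4*B²)/4 = -5 + B²)
I(m) = -6*m
(I(N) + T(-1372)) + C(-1333) = (-6*(-3680) + (-5 + (-1372)²)) - 1333 = (22080 + (-5 + 1882384)) - 1333 = (22080 + 1882379) - 1333 = 1904459 - 1333 = 1903126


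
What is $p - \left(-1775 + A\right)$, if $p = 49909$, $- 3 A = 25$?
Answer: $\frac{155077}{3} \approx 51692.0$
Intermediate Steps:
$A = - \frac{25}{3}$ ($A = \left(- \frac{1}{3}\right) 25 = - \frac{25}{3} \approx -8.3333$)
$p - \left(-1775 + A\right) = 49909 + \left(1775 - - \frac{25}{3}\right) = 49909 + \left(1775 + \frac{25}{3}\right) = 49909 + \frac{5350}{3} = \frac{155077}{3}$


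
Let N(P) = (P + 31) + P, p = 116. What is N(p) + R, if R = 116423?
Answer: 116686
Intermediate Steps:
N(P) = 31 + 2*P (N(P) = (31 + P) + P = 31 + 2*P)
N(p) + R = (31 + 2*116) + 116423 = (31 + 232) + 116423 = 263 + 116423 = 116686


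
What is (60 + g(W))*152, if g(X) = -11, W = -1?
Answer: 7448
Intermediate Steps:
(60 + g(W))*152 = (60 - 11)*152 = 49*152 = 7448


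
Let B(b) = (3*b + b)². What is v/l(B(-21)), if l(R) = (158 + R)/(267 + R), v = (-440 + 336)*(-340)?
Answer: 129470640/3607 ≈ 35894.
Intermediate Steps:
v = 35360 (v = -104*(-340) = 35360)
B(b) = 16*b² (B(b) = (4*b)² = 16*b²)
l(R) = (158 + R)/(267 + R)
v/l(B(-21)) = 35360/(((158 + 16*(-21)²)/(267 + 16*(-21)²))) = 35360/(((158 + 16*441)/(267 + 16*441))) = 35360/(((158 + 7056)/(267 + 7056))) = 35360/((7214/7323)) = 35360/(((1/7323)*7214)) = 35360/(7214/7323) = 35360*(7323/7214) = 129470640/3607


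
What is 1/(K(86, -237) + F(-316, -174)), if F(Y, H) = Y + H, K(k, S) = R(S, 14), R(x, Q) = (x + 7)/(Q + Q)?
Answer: -14/6975 ≈ -0.0020072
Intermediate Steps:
R(x, Q) = (7 + x)/(2*Q) (R(x, Q) = (7 + x)/((2*Q)) = (7 + x)*(1/(2*Q)) = (7 + x)/(2*Q))
K(k, S) = 1/4 + S/28 (K(k, S) = (1/2)*(7 + S)/14 = (1/2)*(1/14)*(7 + S) = 1/4 + S/28)
F(Y, H) = H + Y
1/(K(86, -237) + F(-316, -174)) = 1/((1/4 + (1/28)*(-237)) + (-174 - 316)) = 1/((1/4 - 237/28) - 490) = 1/(-115/14 - 490) = 1/(-6975/14) = -14/6975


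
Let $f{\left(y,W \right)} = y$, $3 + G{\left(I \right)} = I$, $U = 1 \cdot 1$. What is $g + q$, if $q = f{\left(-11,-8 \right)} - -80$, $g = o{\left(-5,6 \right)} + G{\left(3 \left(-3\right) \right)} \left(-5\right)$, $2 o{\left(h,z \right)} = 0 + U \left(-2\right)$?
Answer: $128$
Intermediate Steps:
$U = 1$
$o{\left(h,z \right)} = -1$ ($o{\left(h,z \right)} = \frac{0 + 1 \left(-2\right)}{2} = \frac{0 - 2}{2} = \frac{1}{2} \left(-2\right) = -1$)
$G{\left(I \right)} = -3 + I$
$g = 59$ ($g = -1 + \left(-3 + 3 \left(-3\right)\right) \left(-5\right) = -1 + \left(-3 - 9\right) \left(-5\right) = -1 - -60 = -1 + 60 = 59$)
$q = 69$ ($q = -11 - -80 = -11 + 80 = 69$)
$g + q = 59 + 69 = 128$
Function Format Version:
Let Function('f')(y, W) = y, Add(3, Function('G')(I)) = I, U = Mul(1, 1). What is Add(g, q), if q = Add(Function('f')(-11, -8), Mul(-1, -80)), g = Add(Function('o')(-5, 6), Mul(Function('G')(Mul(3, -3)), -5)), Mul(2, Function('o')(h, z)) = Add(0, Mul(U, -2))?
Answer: 128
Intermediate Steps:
U = 1
Function('o')(h, z) = -1 (Function('o')(h, z) = Mul(Rational(1, 2), Add(0, Mul(1, -2))) = Mul(Rational(1, 2), Add(0, -2)) = Mul(Rational(1, 2), -2) = -1)
Function('G')(I) = Add(-3, I)
g = 59 (g = Add(-1, Mul(Add(-3, Mul(3, -3)), -5)) = Add(-1, Mul(Add(-3, -9), -5)) = Add(-1, Mul(-12, -5)) = Add(-1, 60) = 59)
q = 69 (q = Add(-11, Mul(-1, -80)) = Add(-11, 80) = 69)
Add(g, q) = Add(59, 69) = 128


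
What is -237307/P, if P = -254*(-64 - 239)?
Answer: -237307/76962 ≈ -3.0834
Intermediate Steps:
P = 76962 (P = -254*(-303) = 76962)
-237307/P = -237307/76962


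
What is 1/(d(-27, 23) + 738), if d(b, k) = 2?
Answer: 1/740 ≈ 0.0013514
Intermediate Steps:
1/(d(-27, 23) + 738) = 1/(2 + 738) = 1/740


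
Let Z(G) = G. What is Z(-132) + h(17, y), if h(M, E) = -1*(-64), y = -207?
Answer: -68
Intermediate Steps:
h(M, E) = 64
Z(-132) + h(17, y) = -132 + 64 = -68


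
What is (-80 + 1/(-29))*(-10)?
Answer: 23210/29 ≈ 800.34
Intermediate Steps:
(-80 + 1/(-29))*(-10) = (-80 - 1/29)*(-10) = -2321/29*(-10) = 23210/29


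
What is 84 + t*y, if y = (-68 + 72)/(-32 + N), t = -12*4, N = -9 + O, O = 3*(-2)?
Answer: 4140/47 ≈ 88.085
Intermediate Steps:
O = -6
N = -15 (N = -9 - 6 = -15)
t = -48
y = -4/47 (y = (-68 + 72)/(-32 - 15) = 4/(-47) = 4*(-1/47) = -4/47 ≈ -0.085106)
84 + t*y = 84 - 48*(-4/47) = 84 + 192/47 = 4140/47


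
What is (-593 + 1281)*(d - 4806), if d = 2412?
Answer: -1647072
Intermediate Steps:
(-593 + 1281)*(d - 4806) = (-593 + 1281)*(2412 - 4806) = 688*(-2394) = -1647072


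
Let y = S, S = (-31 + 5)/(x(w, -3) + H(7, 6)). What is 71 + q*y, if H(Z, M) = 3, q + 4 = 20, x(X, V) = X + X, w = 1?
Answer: -61/5 ≈ -12.200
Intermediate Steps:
x(X, V) = 2*X
q = 16 (q = -4 + 20 = 16)
S = -26/5 (S = (-31 + 5)/(2*1 + 3) = -26/(2 + 3) = -26/5 ≈ -5.2000)
y = -26/5 ≈ -5.2000
71 + q*y = 71 + 16*(-26/5) = 71 - 416/5 = -61/5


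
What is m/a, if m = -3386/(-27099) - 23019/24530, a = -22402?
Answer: 540733301/14891471204940 ≈ 3.6312e-5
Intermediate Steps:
m = -540733301/664738470 (m = -3386*(-1/27099) - 23019*1/24530 = 3386/27099 - 23019/24530 = -540733301/664738470 ≈ -0.81345)
m/a = -540733301/664738470/(-22402) = -540733301/664738470*(-1/22402) = 540733301/14891471204940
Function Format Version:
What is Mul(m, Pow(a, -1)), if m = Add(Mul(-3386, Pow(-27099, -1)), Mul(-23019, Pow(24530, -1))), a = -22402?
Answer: Rational(540733301, 14891471204940) ≈ 3.6312e-5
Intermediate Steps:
m = Rational(-540733301, 664738470) (m = Add(Mul(-3386, Rational(-1, 27099)), Mul(-23019, Rational(1, 24530))) = Add(Rational(3386, 27099), Rational(-23019, 24530)) = Rational(-540733301, 664738470) ≈ -0.81345)
Mul(m, Pow(a, -1)) = Mul(Rational(-540733301, 664738470), Pow(-22402, -1)) = Mul(Rational(-540733301, 664738470), Rational(-1, 22402)) = Rational(540733301, 14891471204940)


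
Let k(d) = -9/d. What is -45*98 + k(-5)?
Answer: -22041/5 ≈ -4408.2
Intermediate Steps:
-45*98 + k(-5) = -45*98 - 9/(-5) = -4410 - 9*(-⅕) = -4410 + 9/5 = -22041/5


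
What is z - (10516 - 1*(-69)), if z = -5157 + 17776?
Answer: 2034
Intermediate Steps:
z = 12619
z - (10516 - 1*(-69)) = 12619 - (10516 - 1*(-69)) = 12619 - (10516 + 69) = 12619 - 1*10585 = 12619 - 10585 = 2034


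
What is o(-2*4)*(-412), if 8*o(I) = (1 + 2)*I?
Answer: 1236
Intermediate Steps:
o(I) = 3*I/8 (o(I) = ((1 + 2)*I)/8 = (3*I)/8 = 3*I/8)
o(-2*4)*(-412) = (3*(-2*4)/8)*(-412) = ((3/8)*(-8))*(-412) = -3*(-412) = 1236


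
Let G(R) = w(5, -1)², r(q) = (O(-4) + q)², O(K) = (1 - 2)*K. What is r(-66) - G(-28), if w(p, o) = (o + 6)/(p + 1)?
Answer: 138359/36 ≈ 3843.3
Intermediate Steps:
O(K) = -K
r(q) = (4 + q)² (r(q) = (-1*(-4) + q)² = (4 + q)²)
w(p, o) = (6 + o)/(1 + p)
G(R) = 25/36 (G(R) = ((6 - 1)/(1 + 5))² = (5/6)² = ((⅙)*5)² = (⅚)² = 25/36)
r(-66) - G(-28) = (4 - 66)² - 1*25/36 = (-62)² - 25/36 = 3844 - 25/36 = 138359/36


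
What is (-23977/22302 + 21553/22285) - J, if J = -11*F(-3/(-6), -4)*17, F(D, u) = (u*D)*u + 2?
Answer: 929336478461/497000070 ≈ 1869.9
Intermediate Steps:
F(D, u) = 2 + D*u² (F(D, u) = (D*u)*u + 2 = D*u² + 2 = 2 + D*u²)
J = -1870 (J = -11*(2 - 3/(-6)*(-4)²)*17 = -11*(2 - 3*(-⅙)*16)*17 = -11*(2 + (½)*16)*17 = -11*(2 + 8)*17 = -11*10*17 = -110*17 = -1870)
(-23977/22302 + 21553/22285) - J = (-23977/22302 + 21553/22285) - 1*(-1870) = (-23977*1/22302 + 21553*(1/22285)) + 1870 = (-23977/22302 + 21553/22285) + 1870 = -53652439/497000070 + 1870 = 929336478461/497000070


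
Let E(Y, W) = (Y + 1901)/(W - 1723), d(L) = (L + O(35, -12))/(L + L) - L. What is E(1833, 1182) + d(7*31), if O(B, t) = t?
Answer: -52459949/234794 ≈ -223.43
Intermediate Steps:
d(L) = -L + (-12 + L)/(2*L) (d(L) = (L - 12)/(L + L) - L = (-12 + L)/((2*L)) - L = (-12 + L)*(1/(2*L)) - L = (-12 + L)/(2*L) - L = -L + (-12 + L)/(2*L))
E(Y, W) = (1901 + Y)/(-1723 + W)
E(1833, 1182) + d(7*31) = (1901 + 1833)/(-1723 + 1182) + (½ - 7*31 - 6/(7*31)) = 3734/(-541) + (½ - 1*217 - 6/217) = -1/541*3734 + (½ - 217 - 6*1/217) = -3734/541 + (½ - 217 - 6/217) = -3734/541 - 93973/434 = -52459949/234794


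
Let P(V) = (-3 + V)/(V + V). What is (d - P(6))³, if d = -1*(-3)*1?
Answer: 1331/64 ≈ 20.797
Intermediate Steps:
P(V) = (-3 + V)/(2*V) (P(V) = (-3 + V)/((2*V)) = (-3 + V)*(1/(2*V)) = (-3 + V)/(2*V))
d = 3 (d = 3*1 = 3)
(d - P(6))³ = (3 - (-3 + 6)/(2*6))³ = (3 - 3/(2*6))³ = (3 - 1*¼)³ = (3 - ¼)³ = (11/4)³ = 1331/64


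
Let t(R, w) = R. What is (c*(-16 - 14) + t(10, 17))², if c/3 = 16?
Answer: 2044900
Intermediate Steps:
c = 48 (c = 3*16 = 48)
(c*(-16 - 14) + t(10, 17))² = (48*(-16 - 14) + 10)² = (48*(-30) + 10)² = (-1440 + 10)² = (-1430)² = 2044900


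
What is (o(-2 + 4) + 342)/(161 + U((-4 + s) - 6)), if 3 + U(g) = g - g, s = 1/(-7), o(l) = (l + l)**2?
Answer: 179/79 ≈ 2.2658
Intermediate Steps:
o(l) = 4*l**2 (o(l) = (2*l)**2 = 4*l**2)
s = -1/7 ≈ -0.14286
U(g) = -3 (U(g) = -3 + (g - g) = -3 + 0 = -3)
(o(-2 + 4) + 342)/(161 + U((-4 + s) - 6)) = (4*(-2 + 4)**2 + 342)/(161 - 3) = (4*2**2 + 342)/158 = (4*4 + 342)*(1/158) = (16 + 342)*(1/158) = 358*(1/158) = 179/79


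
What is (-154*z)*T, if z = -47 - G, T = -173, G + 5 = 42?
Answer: -2237928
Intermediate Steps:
G = 37 (G = -5 + 42 = 37)
z = -84 (z = -47 - 1*37 = -47 - 37 = -84)
(-154*z)*T = -154*(-84)*(-173) = 12936*(-173) = -2237928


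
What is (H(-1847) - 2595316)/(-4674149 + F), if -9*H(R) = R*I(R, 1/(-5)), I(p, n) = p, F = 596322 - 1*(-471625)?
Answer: 26769253/32455818 ≈ 0.82479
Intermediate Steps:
F = 1067947 (F = 596322 + 471625 = 1067947)
H(R) = -R**2/9 (H(R) = -R*R/9 = -R**2/9)
(H(-1847) - 2595316)/(-4674149 + F) = (-1/9*(-1847)**2 - 2595316)/(-4674149 + 1067947) = (-1/9*3411409 - 2595316)/(-3606202) = (-3411409/9 - 2595316)*(-1/3606202) = -26769253/9*(-1/3606202) = 26769253/32455818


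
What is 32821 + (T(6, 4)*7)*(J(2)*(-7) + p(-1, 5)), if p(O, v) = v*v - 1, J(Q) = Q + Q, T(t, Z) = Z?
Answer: 32709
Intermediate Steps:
J(Q) = 2*Q
p(O, v) = -1 + v² (p(O, v) = v² - 1 = -1 + v²)
32821 + (T(6, 4)*7)*(J(2)*(-7) + p(-1, 5)) = 32821 + (4*7)*((2*2)*(-7) + (-1 + 5²)) = 32821 + 28*(4*(-7) + (-1 + 25)) = 32821 + 28*(-28 + 24) = 32821 + 28*(-4) = 32821 - 112 = 32709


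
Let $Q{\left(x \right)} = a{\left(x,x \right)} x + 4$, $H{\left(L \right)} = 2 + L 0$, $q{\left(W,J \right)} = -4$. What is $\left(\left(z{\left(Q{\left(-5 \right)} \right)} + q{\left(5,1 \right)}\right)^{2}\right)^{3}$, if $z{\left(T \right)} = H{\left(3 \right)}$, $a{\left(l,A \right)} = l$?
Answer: $64$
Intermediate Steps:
$H{\left(L \right)} = 2$ ($H{\left(L \right)} = 2 + 0 = 2$)
$Q{\left(x \right)} = 4 + x^{2}$ ($Q{\left(x \right)} = x x + 4 = x^{2} + 4 = 4 + x^{2}$)
$z{\left(T \right)} = 2$
$\left(\left(z{\left(Q{\left(-5 \right)} \right)} + q{\left(5,1 \right)}\right)^{2}\right)^{3} = \left(\left(2 - 4\right)^{2}\right)^{3} = \left(\left(-2\right)^{2}\right)^{3} = 4^{3} = 64$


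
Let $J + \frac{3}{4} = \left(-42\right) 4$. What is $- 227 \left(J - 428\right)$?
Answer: $\frac{541849}{4} \approx 1.3546 \cdot 10^{5}$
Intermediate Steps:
$J = - \frac{675}{4}$ ($J = - \frac{3}{4} - 168 = - \frac{675}{4} \approx -168.75$)
$- 227 \left(J - 428\right) = - 227 \left(- \frac{675}{4} - 428\right) = \left(-227\right) \left(- \frac{2387}{4}\right) = \frac{541849}{4}$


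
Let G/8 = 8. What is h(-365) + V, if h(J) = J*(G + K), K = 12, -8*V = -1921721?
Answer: 1699801/8 ≈ 2.1248e+5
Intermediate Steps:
V = 1921721/8 (V = -⅛*(-1921721) = 1921721/8 ≈ 2.4022e+5)
G = 64 (G = 8*8 = 64)
h(J) = 76*J (h(J) = J*(64 + 12) = J*76 = 76*J)
h(-365) + V = 76*(-365) + 1921721/8 = -27740 + 1921721/8 = 1699801/8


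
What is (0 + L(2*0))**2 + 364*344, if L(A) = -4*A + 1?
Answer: 125217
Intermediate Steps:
L(A) = 1 - 4*A
(0 + L(2*0))**2 + 364*344 = (0 + (1 - 8*0))**2 + 364*344 = (0 + (1 - 4*0))**2 + 125216 = (0 + (1 + 0))**2 + 125216 = (0 + 1)**2 + 125216 = 1**2 + 125216 = 1 + 125216 = 125217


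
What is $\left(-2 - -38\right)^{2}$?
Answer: $1296$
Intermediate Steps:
$\left(-2 - -38\right)^{2} = \left(-2 + 38\right)^{2} = 36^{2} = 1296$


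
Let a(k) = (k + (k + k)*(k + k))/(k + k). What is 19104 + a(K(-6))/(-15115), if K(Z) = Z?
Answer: 577513943/30230 ≈ 19104.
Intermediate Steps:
a(k) = (k + 4*k**2)/(2*k) (a(k) = (k + (2*k)*(2*k))/((2*k)) = (k + 4*k**2)*(1/(2*k)) = (k + 4*k**2)/(2*k))
19104 + a(K(-6))/(-15115) = 19104 + (1/2 + 2*(-6))/(-15115) = 19104 + (1/2 - 12)*(-1/15115) = 19104 - 23/2*(-1/15115) = 19104 + 23/30230 = 577513943/30230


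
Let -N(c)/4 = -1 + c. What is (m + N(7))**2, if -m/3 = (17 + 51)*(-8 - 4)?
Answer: 5875776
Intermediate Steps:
m = 2448 (m = -3*(17 + 51)*(-8 - 4) = -204*(-12) = -3*(-816) = 2448)
N(c) = 4 - 4*c (N(c) = -4*(-1 + c) = 4 - 4*c)
(m + N(7))**2 = (2448 + (4 - 4*7))**2 = (2448 + (4 - 28))**2 = (2448 - 24)**2 = 2424**2 = 5875776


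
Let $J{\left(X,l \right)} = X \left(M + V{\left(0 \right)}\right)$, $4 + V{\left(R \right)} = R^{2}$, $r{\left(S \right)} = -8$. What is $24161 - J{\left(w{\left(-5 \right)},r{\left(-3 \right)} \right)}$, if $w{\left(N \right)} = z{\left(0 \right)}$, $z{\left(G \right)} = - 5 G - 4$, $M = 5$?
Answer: $24165$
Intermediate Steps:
$z{\left(G \right)} = -4 - 5 G$
$w{\left(N \right)} = -4$ ($w{\left(N \right)} = -4 - 0 = -4 + 0 = -4$)
$V{\left(R \right)} = -4 + R^{2}$
$J{\left(X,l \right)} = X$ ($J{\left(X,l \right)} = X \left(5 - \left(4 - 0^{2}\right)\right) = X \left(5 + \left(-4 + 0\right)\right) = X \left(5 - 4\right) = X 1 = X$)
$24161 - J{\left(w{\left(-5 \right)},r{\left(-3 \right)} \right)} = 24161 - -4 = 24161 + 4 = 24165$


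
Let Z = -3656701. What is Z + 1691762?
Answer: -1964939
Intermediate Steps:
Z + 1691762 = -3656701 + 1691762 = -1964939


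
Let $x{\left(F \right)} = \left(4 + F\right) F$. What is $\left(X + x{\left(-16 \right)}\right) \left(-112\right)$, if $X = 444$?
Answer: $-71232$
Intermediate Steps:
$x{\left(F \right)} = F \left(4 + F\right)$
$\left(X + x{\left(-16 \right)}\right) \left(-112\right) = \left(444 - 16 \left(4 - 16\right)\right) \left(-112\right) = \left(444 - -192\right) \left(-112\right) = \left(444 + 192\right) \left(-112\right) = 636 \left(-112\right) = -71232$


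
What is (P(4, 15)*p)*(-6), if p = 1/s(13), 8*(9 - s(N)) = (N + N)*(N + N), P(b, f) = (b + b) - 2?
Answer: 72/151 ≈ 0.47682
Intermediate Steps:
P(b, f) = -2 + 2*b (P(b, f) = 2*b - 2 = -2 + 2*b)
s(N) = 9 - N**2/2 (s(N) = 9 - (N + N)*(N + N)/8 = 9 - 2*N*2*N/8 = 9 - N**2/2)
p = -2/151 (p = 1/(9 - 1/2*13**2) = 1/(9 - 1/2*169) = 1/(9 - 169/2) = 1/(-151/2) = -2/151 ≈ -0.013245)
(P(4, 15)*p)*(-6) = ((-2 + 2*4)*(-2/151))*(-6) = ((-2 + 8)*(-2/151))*(-6) = (6*(-2/151))*(-6) = -12/151*(-6) = 72/151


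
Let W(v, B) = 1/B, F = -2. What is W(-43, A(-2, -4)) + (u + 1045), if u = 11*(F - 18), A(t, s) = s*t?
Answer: 6601/8 ≈ 825.13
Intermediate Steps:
u = -220 (u = 11*(-2 - 18) = 11*(-20) = -220)
W(-43, A(-2, -4)) + (u + 1045) = 1/(-4*(-2)) + (-220 + 1045) = 1/8 + 825 = 6601/8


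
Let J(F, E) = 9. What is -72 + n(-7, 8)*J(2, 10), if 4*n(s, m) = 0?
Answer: -72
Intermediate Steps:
n(s, m) = 0 (n(s, m) = (¼)*0 = 0)
-72 + n(-7, 8)*J(2, 10) = -72 + 0*9 = -72 + 0 = -72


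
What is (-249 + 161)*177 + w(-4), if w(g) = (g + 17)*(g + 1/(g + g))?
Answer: -125037/8 ≈ -15630.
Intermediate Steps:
w(g) = (17 + g)*(g + 1/(2*g))
(-249 + 161)*177 + w(-4) = (-249 + 161)*177 + (1/2 + (-4)**2 + 17*(-4) + (17/2)/(-4)) = -88*177 + (1/2 + 16 - 68 + (17/2)*(-1/4)) = -15576 + (1/2 + 16 - 68 - 17/8) = -15576 - 429/8 = -125037/8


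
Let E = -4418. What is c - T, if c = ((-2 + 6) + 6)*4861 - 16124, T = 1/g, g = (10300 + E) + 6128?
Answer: 390156859/12010 ≈ 32486.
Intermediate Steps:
g = 12010 (g = (10300 - 4418) + 6128 = 5882 + 6128 = 12010)
T = 1/12010 ≈ 8.3264e-5
c = 32486 (c = (4 + 6)*4861 - 16124 = 10*4861 - 16124 = 48610 - 16124 = 32486)
c - T = 32486 - 1*1/12010 = 32486 - 1/12010 = 390156859/12010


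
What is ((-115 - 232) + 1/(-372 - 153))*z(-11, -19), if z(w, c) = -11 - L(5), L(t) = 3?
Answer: 364352/75 ≈ 4858.0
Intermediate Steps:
z(w, c) = -14 (z(w, c) = -11 - 1*3 = -11 - 3 = -14)
((-115 - 232) + 1/(-372 - 153))*z(-11, -19) = ((-115 - 232) + 1/(-372 - 153))*(-14) = (-347 + 1/(-525))*(-14) = (-347 - 1/525)*(-14) = -182176/525*(-14) = 364352/75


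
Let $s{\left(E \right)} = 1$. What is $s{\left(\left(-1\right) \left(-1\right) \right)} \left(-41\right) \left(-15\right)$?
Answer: $615$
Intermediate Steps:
$s{\left(\left(-1\right) \left(-1\right) \right)} \left(-41\right) \left(-15\right) = 1 \left(-41\right) \left(-15\right) = \left(-41\right) \left(-15\right) = 615$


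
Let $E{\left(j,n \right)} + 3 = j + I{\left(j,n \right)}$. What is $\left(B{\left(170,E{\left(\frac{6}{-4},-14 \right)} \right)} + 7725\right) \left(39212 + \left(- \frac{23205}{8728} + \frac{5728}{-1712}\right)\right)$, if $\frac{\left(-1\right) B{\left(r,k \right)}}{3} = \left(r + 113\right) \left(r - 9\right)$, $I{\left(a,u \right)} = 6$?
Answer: $- \frac{1180482368272713}{233474} \approx -5.0562 \cdot 10^{9}$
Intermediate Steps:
$E{\left(j,n \right)} = 3 + j$ ($E{\left(j,n \right)} = -3 + \left(j + 6\right) = -3 + \left(6 + j\right) = 3 + j$)
$B{\left(r,k \right)} = - 3 \left(-9 + r\right) \left(113 + r\right)$ ($B{\left(r,k \right)} = - 3 \left(r + 113\right) \left(r - 9\right) = - 3 \left(113 + r\right) \left(-9 + r\right) = - 3 \left(-9 + r\right) \left(113 + r\right)$)
$\left(B{\left(170,E{\left(\frac{6}{-4},-14 \right)} \right)} + 7725\right) \left(39212 + \left(- \frac{23205}{8728} + \frac{5728}{-1712}\right)\right) = \left(\left(3051 - 53040 - 3 \cdot 170^{2}\right) + 7725\right) \left(39212 + \left(- \frac{23205}{8728} + \frac{5728}{-1712}\right)\right) = \left(\left(3051 - 53040 - 86700\right) + 7725\right) \left(39212 + \left(\left(-23205\right) \frac{1}{8728} + 5728 \left(- \frac{1}{1712}\right)\right)\right) = \left(\left(3051 - 53040 - 86700\right) + 7725\right) \left(39212 - \frac{5607559}{933896}\right) = \left(-136689 + 7725\right) \left(39212 - \frac{5607559}{933896}\right) = \left(-128964\right) \frac{36614322393}{933896} = - \frac{1180482368272713}{233474}$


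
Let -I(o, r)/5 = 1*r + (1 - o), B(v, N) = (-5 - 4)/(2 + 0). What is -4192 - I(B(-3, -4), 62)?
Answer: -7709/2 ≈ -3854.5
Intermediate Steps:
B(v, N) = -9/2
I(o, r) = -5 - 5*r + 5*o (I(o, r) = -5*(1*r + (1 - o)) = -5*(r + (1 - o)) = -5*(1 + r - o) = -5 - 5*r + 5*o)
-4192 - I(B(-3, -4), 62) = -4192 - (-5 - 5*62 + 5*(-9/2)) = -4192 - (-5 - 310 - 45/2) = -4192 - 1*(-675/2) = -4192 + 675/2 = -7709/2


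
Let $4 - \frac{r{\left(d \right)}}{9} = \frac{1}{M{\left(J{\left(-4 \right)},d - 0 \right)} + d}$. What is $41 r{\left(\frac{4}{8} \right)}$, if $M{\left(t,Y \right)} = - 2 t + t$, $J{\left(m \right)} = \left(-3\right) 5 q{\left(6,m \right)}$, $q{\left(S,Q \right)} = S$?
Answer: $\frac{266418}{181} \approx 1471.9$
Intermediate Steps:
$J{\left(m \right)} = -90$ ($J{\left(m \right)} = \left(-3\right) 5 \cdot 6 = \left(-15\right) 6 = -90$)
$M{\left(t,Y \right)} = - t$
$r{\left(d \right)} = 36 - \frac{9}{90 + d}$ ($r{\left(d \right)} = 36 - \frac{9}{\left(-1\right) \left(-90\right) + d} = 36 - \frac{9}{90 + d}$)
$41 r{\left(\frac{4}{8} \right)} = 41 \frac{9 \left(359 + 4 \cdot \frac{4}{8}\right)}{90 + \frac{4}{8}} = 41 \frac{9 \left(359 + 4 \cdot 4 \cdot \frac{1}{8}\right)}{90 + 4 \cdot \frac{1}{8}} = 41 \frac{9 \left(359 + 4 \cdot \frac{1}{2}\right)}{90 + \frac{1}{2}} = 41 \frac{9 \left(359 + 2\right)}{\frac{181}{2}} = 41 \cdot 9 \cdot \frac{2}{181} \cdot 361 = 41 \cdot \frac{6498}{181} = \frac{266418}{181}$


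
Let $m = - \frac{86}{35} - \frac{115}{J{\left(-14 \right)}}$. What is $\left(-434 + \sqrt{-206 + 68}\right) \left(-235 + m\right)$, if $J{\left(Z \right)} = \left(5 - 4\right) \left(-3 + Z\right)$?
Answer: $\frac{8510244}{85} - \frac{137262 i \sqrt{138}}{595} \approx 1.0012 \cdot 10^{5} - 2710.0 i$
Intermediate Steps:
$J{\left(Z \right)} = -3 + Z$ ($J{\left(Z \right)} = 1 \left(-3 + Z\right) = -3 + Z$)
$m = \frac{2563}{595}$ ($m = - \frac{86}{35} - \frac{115}{-3 - 14} = \left(-86\right) \frac{1}{35} - \frac{115}{-17} = - \frac{86}{35} - - \frac{115}{17} = - \frac{86}{35} + \frac{115}{17} = \frac{2563}{595} \approx 4.3076$)
$\left(-434 + \sqrt{-206 + 68}\right) \left(-235 + m\right) = \left(-434 + \sqrt{-206 + 68}\right) \left(-235 + \frac{2563}{595}\right) = \left(-434 + \sqrt{-138}\right) \left(- \frac{137262}{595}\right) = \left(-434 + i \sqrt{138}\right) \left(- \frac{137262}{595}\right) = \frac{8510244}{85} - \frac{137262 i \sqrt{138}}{595}$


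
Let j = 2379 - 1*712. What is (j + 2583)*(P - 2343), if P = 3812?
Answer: 6243250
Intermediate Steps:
j = 1667 (j = 2379 - 712 = 1667)
(j + 2583)*(P - 2343) = (1667 + 2583)*(3812 - 2343) = 4250*1469 = 6243250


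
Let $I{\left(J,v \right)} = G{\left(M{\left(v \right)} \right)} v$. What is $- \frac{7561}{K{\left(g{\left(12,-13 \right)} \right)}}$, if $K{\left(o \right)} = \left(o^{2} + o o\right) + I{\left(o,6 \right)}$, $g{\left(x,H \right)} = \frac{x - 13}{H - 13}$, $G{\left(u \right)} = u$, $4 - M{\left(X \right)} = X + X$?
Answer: $\frac{2555618}{16223} \approx 157.53$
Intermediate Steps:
$M{\left(X \right)} = 4 - 2 X$ ($M{\left(X \right)} = 4 - \left(X + X\right) = 4 - 2 X$)
$I{\left(J,v \right)} = v \left(4 - 2 v\right)$ ($I{\left(J,v \right)} = \left(4 - 2 v\right) v = v \left(4 - 2 v\right)$)
$g{\left(x,H \right)} = \frac{-13 + x}{-13 + H}$
$K{\left(o \right)} = -48 + 2 o^{2}$ ($K{\left(o \right)} = \left(o^{2} + o o\right) + 2 \cdot 6 \left(2 - 6\right) = \left(o^{2} + o^{2}\right) + 2 \cdot 6 \left(2 - 6\right) = 2 o^{2} + 2 \cdot 6 \left(-4\right) = 2 o^{2} - 48 = -48 + 2 o^{2}$)
$- \frac{7561}{K{\left(g{\left(12,-13 \right)} \right)}} = - \frac{7561}{-48 + 2 \left(\frac{-13 + 12}{-13 - 13}\right)^{2}} = - \frac{7561}{-48 + 2 \left(\frac{1}{-26} \left(-1\right)\right)^{2}} = - \frac{7561}{-48 + 2 \left(\left(- \frac{1}{26}\right) \left(-1\right)\right)^{2}} = - \frac{7561}{-48 + \frac{2}{676}} = - \frac{7561}{-48 + 2 \cdot \frac{1}{676}} = - \frac{7561}{-48 + \frac{1}{338}} = - \frac{7561}{- \frac{16223}{338}} = \left(-7561\right) \left(- \frac{338}{16223}\right) = \frac{2555618}{16223}$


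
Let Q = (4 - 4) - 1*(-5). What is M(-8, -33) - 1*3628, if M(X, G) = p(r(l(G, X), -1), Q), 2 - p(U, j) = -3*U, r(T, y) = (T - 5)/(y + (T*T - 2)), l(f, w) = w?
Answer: -221225/61 ≈ -3626.6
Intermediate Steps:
r(T, y) = (-5 + T)/(-2 + y + T**2) (r(T, y) = (-5 + T)/(y + (T**2 - 2)) = (-5 + T)/(y + (-2 + T**2)) = (-5 + T)/(-2 + y + T**2))
Q = 5 (Q = 0 + 5 = 5)
p(U, j) = 2 + 3*U (p(U, j) = 2 - (-3)*U = 2 + 3*U)
M(X, G) = 2 + 3*(-5 + X)/(-3 + X**2) (M(X, G) = 2 + 3*((-5 + X)/(-2 - 1 + X**2)) = 2 + 3*((-5 + X)/(-3 + X**2)) = 2 + 3*(-5 + X)/(-3 + X**2))
M(-8, -33) - 1*3628 = (-21 + 2*(-8)**2 + 3*(-8))/(-3 + (-8)**2) - 1*3628 = (-21 + 2*64 - 24)/(-3 + 64) - 3628 = (-21 + 128 - 24)/61 - 3628 = (1/61)*83 - 3628 = 83/61 - 3628 = -221225/61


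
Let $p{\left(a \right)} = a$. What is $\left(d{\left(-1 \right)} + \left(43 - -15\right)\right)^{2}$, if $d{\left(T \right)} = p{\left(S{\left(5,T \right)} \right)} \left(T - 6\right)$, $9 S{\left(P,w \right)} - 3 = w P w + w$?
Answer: $\frac{223729}{81} \approx 2762.1$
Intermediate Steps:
$S{\left(P,w \right)} = \frac{1}{3} + \frac{w}{9} + \frac{P w^{2}}{9}$ ($S{\left(P,w \right)} = \frac{1}{3} + \frac{w P w + w}{9} = \frac{1}{3} + \frac{P w w + w}{9} = \frac{1}{3} + \frac{P w^{2} + w}{9} = \frac{1}{3} + \frac{w + P w^{2}}{9} = \frac{1}{3} + \left(\frac{w}{9} + \frac{P w^{2}}{9}\right) = \frac{1}{3} + \frac{w}{9} + \frac{P w^{2}}{9}$)
$d{\left(T \right)} = \left(-6 + T\right) \left(\frac{1}{3} + \frac{T}{9} + \frac{5 T^{2}}{9}\right)$ ($d{\left(T \right)} = \left(\frac{1}{3} + \frac{T}{9} + \frac{1}{9} \cdot 5 T^{2}\right) \left(T - 6\right) = \left(\frac{1}{3} + \frac{T}{9} + \frac{5 T^{2}}{9}\right) \left(-6 + T\right) = \left(-6 + T\right) \left(\frac{1}{3} + \frac{T}{9} + \frac{5 T^{2}}{9}\right)$)
$\left(d{\left(-1 \right)} + \left(43 - -15\right)\right)^{2} = \left(\frac{\left(-6 - 1\right) \left(3 - 1 + 5 \left(-1\right)^{2}\right)}{9} + \left(43 - -15\right)\right)^{2} = \left(\frac{1}{9} \left(-7\right) \left(3 - 1 + 5 \cdot 1\right) + \left(43 + 15\right)\right)^{2} = \left(\frac{1}{9} \left(-7\right) \left(3 - 1 + 5\right) + 58\right)^{2} = \left(\frac{1}{9} \left(-7\right) 7 + 58\right)^{2} = \left(- \frac{49}{9} + 58\right)^{2} = \left(\frac{473}{9}\right)^{2} = \frac{223729}{81}$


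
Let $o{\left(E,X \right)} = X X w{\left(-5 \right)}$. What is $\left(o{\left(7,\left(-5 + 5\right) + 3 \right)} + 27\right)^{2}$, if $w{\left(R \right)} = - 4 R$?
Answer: $42849$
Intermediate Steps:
$o{\left(E,X \right)} = 20 X^{2}$ ($o{\left(E,X \right)} = X X \left(\left(-4\right) \left(-5\right)\right) = X^{2} \cdot 20 = 20 X^{2}$)
$\left(o{\left(7,\left(-5 + 5\right) + 3 \right)} + 27\right)^{2} = \left(20 \left(\left(-5 + 5\right) + 3\right)^{2} + 27\right)^{2} = \left(20 \left(0 + 3\right)^{2} + 27\right)^{2} = \left(20 \cdot 3^{2} + 27\right)^{2} = \left(20 \cdot 9 + 27\right)^{2} = \left(180 + 27\right)^{2} = 207^{2} = 42849$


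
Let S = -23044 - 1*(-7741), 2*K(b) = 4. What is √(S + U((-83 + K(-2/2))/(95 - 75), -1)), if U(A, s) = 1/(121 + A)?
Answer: I*√83721457283/2339 ≈ 123.71*I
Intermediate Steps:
K(b) = 2 (K(b) = (½)*4 = 2)
S = -15303 (S = -23044 + 7741 = -15303)
√(S + U((-83 + K(-2/2))/(95 - 75), -1)) = √(-15303 + 1/(121 + (-83 + 2)/(95 - 75))) = √(-15303 + 1/(121 - 81/20)) = √(-15303 + 1/(2339/20)) = √(-15303 + 20/2339) = √(-35793697/2339) = I*√83721457283/2339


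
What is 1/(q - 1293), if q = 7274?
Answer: 1/5981 ≈ 0.00016720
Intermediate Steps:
1/(q - 1293) = 1/(7274 - 1293) = 1/5981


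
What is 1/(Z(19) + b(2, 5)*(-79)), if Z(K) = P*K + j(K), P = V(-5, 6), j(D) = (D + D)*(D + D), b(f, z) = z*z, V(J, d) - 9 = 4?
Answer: -1/284 ≈ -0.0035211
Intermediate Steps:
V(J, d) = 13 (V(J, d) = 9 + 4 = 13)
b(f, z) = z²
j(D) = 4*D² (j(D) = (2*D)*(2*D) = 4*D²)
P = 13
Z(K) = 4*K² + 13*K (Z(K) = 13*K + 4*K² = 4*K² + 13*K)
1/(Z(19) + b(2, 5)*(-79)) = 1/(19*(13 + 4*19) + 5²*(-79)) = 1/(19*(13 + 76) + 25*(-79)) = 1/(19*89 - 1975) = 1/(1691 - 1975) = 1/(-284) = -1/284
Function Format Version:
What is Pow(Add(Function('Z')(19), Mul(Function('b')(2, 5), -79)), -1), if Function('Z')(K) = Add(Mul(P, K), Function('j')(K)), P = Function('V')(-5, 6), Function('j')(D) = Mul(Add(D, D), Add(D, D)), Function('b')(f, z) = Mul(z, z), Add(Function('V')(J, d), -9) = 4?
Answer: Rational(-1, 284) ≈ -0.0035211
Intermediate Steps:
Function('V')(J, d) = 13 (Function('V')(J, d) = Add(9, 4) = 13)
Function('b')(f, z) = Pow(z, 2)
Function('j')(D) = Mul(4, Pow(D, 2)) (Function('j')(D) = Mul(Mul(2, D), Mul(2, D)) = Mul(4, Pow(D, 2)))
P = 13
Function('Z')(K) = Add(Mul(4, Pow(K, 2)), Mul(13, K)) (Function('Z')(K) = Add(Mul(13, K), Mul(4, Pow(K, 2))) = Add(Mul(4, Pow(K, 2)), Mul(13, K)))
Pow(Add(Function('Z')(19), Mul(Function('b')(2, 5), -79)), -1) = Pow(Add(Mul(19, Add(13, Mul(4, 19))), Mul(Pow(5, 2), -79)), -1) = Pow(Add(Mul(19, Add(13, 76)), Mul(25, -79)), -1) = Pow(Add(Mul(19, 89), -1975), -1) = Pow(Add(1691, -1975), -1) = Pow(-284, -1) = Rational(-1, 284)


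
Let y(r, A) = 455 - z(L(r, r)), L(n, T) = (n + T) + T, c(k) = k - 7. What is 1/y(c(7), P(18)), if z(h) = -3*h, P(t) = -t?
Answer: 1/455 ≈ 0.0021978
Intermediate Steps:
c(k) = -7 + k
L(n, T) = n + 2*T (L(n, T) = (T + n) + T = n + 2*T)
y(r, A) = 455 + 9*r (y(r, A) = 455 - (-3)*(r + 2*r) = 455 - (-3)*3*r = 455 - (-9)*r = 455 + 9*r)
1/y(c(7), P(18)) = 1/(455 + 9*(-7 + 7)) = 1/(455 + 9*0) = 1/(455 + 0) = 1/455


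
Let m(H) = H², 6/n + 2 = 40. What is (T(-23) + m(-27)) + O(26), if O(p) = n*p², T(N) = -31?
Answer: 15290/19 ≈ 804.74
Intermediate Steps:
n = 3/19 (n = 6/(-2 + 40) = 6/38 = 6*(1/38) = 3/19 ≈ 0.15789)
O(p) = 3*p²/19
(T(-23) + m(-27)) + O(26) = (-31 + (-27)²) + (3/19)*26² = (-31 + 729) + (3/19)*676 = 698 + 2028/19 = 15290/19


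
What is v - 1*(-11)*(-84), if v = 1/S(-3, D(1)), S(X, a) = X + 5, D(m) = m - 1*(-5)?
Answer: -1847/2 ≈ -923.50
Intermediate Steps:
D(m) = 5 + m (D(m) = m + 5 = 5 + m)
S(X, a) = 5 + X
v = ½ (v = 1/(5 - 3) = 1/2 = ½ ≈ 0.50000)
v - 1*(-11)*(-84) = ½ - 1*(-11)*(-84) = ½ + 11*(-84) = ½ - 924 = -1847/2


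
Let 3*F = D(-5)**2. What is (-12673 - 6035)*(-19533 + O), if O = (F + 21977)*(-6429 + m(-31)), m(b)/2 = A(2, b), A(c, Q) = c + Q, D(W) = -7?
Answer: 2669449876724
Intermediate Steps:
A(c, Q) = Q + c
m(b) = 4 + 2*b (m(b) = 2*(b + 2) = 2*(2 + b) = 4 + 2*b)
F = 49/3 (F = (1/3)*(-7)**2 = (1/3)*49 = 49/3 ≈ 16.333)
O = -428012260/3 (O = (49/3 + 21977)*(-6429 + (4 + 2*(-31))) = 65980*(-6429 + (4 - 62))/3 = 65980*(-6429 - 58)/3 = (65980/3)*(-6487) = -428012260/3 ≈ -1.4267e+8)
(-12673 - 6035)*(-19533 + O) = (-12673 - 6035)*(-19533 - 428012260/3) = -18708*(-428070859/3) = 2669449876724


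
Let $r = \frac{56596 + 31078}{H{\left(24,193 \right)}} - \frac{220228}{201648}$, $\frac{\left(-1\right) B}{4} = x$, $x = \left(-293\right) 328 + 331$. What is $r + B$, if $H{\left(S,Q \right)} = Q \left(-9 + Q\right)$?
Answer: $\frac{21432050544886}{55944717} \approx 3.8309 \cdot 10^{5}$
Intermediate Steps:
$x = -95773$ ($x = -96104 + 331 = -95773$)
$B = 383092$ ($B = \left(-4\right) \left(-95773\right) = 383092$)
$r = \frac{77019922}{55944717}$ ($r = \frac{56596 + 31078}{193 \left(-9 + 193\right)} - \frac{220228}{201648} = \frac{87674}{193 \cdot 184} - \frac{55057}{50412} = \frac{87674}{35512} - \frac{55057}{50412} = 87674 \cdot \frac{1}{35512} - \frac{55057}{50412} = \frac{43837}{17756} - \frac{55057}{50412} = \frac{77019922}{55944717} \approx 1.3767$)
$r + B = \frac{77019922}{55944717} + 383092 = \frac{21432050544886}{55944717}$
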